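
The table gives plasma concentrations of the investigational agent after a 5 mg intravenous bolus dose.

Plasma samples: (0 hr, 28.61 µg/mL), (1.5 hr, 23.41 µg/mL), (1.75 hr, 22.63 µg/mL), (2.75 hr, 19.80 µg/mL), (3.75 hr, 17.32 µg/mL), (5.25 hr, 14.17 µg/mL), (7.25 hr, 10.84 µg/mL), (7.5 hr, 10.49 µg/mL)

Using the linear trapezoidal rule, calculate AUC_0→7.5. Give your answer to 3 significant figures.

Trapezoidal AUC_0→7.5:
  [0→1.5]: (28.61+23.41)/2 × 1.5 = 39.015
  [1.5→1.75]: (23.41+22.63)/2 × 0.25 = 5.755
  [1.75→2.75]: (22.63+19.80)/2 × 1 = 21.215
  [2.75→3.75]: (19.80+17.32)/2 × 1 = 18.56
  [3.75→5.25]: (17.32+14.17)/2 × 1.5 = 23.6175
  [5.25→7.25]: (14.17+10.84)/2 × 2 = 25.01
  [7.25→7.5]: (10.84+10.49)/2 × 0.25 = 2.66625
  Sum = 135.83875 µg/mL·hr

AUC = 136 µg/mL·hr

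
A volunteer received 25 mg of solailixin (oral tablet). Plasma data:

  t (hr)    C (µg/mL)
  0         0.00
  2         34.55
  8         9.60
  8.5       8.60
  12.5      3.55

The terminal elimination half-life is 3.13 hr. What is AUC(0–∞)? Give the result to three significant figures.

AUC = 212 µg/mL·hr

Trapezoidal AUC_0→12.5:
  [0→2]: (0.00+34.55)/2 × 2 = 34.55
  [2→8]: (34.55+9.60)/2 × 6 = 132.45
  [8→8.5]: (9.60+8.60)/2 × 0.5 = 4.55
  [8.5→12.5]: (8.60+3.55)/2 × 4 = 24.3
  Sum = 195.85 µg/mL·hr
k_e = ln2 / t½ = 0.693147 / 3.13 = 0.2215 hr^-1
Extrapolated tail: C_last / k_e = 3.55 / 0.2215 = 16.027
AUC_0→∞ = 195.85 + 16.027 = 211.877 µg/mL·hr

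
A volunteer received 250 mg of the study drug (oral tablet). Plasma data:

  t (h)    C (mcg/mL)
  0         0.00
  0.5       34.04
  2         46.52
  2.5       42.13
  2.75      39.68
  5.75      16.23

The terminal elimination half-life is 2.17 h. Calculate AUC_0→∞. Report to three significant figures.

AUC = 236 mcg/mL·h

Trapezoidal AUC_0→5.75:
  [0→0.5]: (0.00+34.04)/2 × 0.5 = 8.51
  [0.5→2]: (34.04+46.52)/2 × 1.5 = 60.42
  [2→2.5]: (46.52+42.13)/2 × 0.5 = 22.1625
  [2.5→2.75]: (42.13+39.68)/2 × 0.25 = 10.22625
  [2.75→5.75]: (39.68+16.23)/2 × 3 = 83.865
  Sum = 185.18375 mcg/mL·h
k_e = ln2 / t½ = 0.693147 / 2.17 = 0.3194 h^-1
Extrapolated tail: C_last / k_e = 16.23 / 0.3194 = 50.814
AUC_0→∞ = 185.18375 + 50.814 = 235.99775 mcg/mL·h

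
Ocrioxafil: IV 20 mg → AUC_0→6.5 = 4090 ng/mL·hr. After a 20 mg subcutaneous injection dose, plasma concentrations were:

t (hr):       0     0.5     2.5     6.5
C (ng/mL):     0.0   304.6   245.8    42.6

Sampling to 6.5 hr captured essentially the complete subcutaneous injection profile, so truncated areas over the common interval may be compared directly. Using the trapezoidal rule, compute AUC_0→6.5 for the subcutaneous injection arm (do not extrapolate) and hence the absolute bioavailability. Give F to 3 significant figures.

Trapezoidal AUC_0→6.5 (subcutaneous injection):
  [0→0.5]: (0.0+304.6)/2 × 0.5 = 76.15
  [0.5→2.5]: (304.6+245.8)/2 × 2 = 550.4
  [2.5→6.5]: (245.8+42.6)/2 × 4 = 576.8
  Sum = 1203.35 ng/mL·hr
F = (AUC_ev/D_ev)/(AUC_iv/D_iv) = (1203.35/20)/(4090/20) = 60.1675/204.5 = 0.2942

F = 0.294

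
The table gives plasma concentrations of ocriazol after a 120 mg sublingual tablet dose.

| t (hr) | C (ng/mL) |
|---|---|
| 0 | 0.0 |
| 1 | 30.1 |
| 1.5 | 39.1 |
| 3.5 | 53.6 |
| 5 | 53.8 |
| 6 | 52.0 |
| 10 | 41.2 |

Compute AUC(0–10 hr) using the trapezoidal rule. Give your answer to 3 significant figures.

AUC = 445 ng/mL·hr

Trapezoidal AUC_0→10:
  [0→1]: (0.0+30.1)/2 × 1 = 15.05
  [1→1.5]: (30.1+39.1)/2 × 0.5 = 17.3
  [1.5→3.5]: (39.1+53.6)/2 × 2 = 92.7
  [3.5→5]: (53.6+53.8)/2 × 1.5 = 80.55
  [5→6]: (53.8+52.0)/2 × 1 = 52.9
  [6→10]: (52.0+41.2)/2 × 4 = 186.4
  Sum = 444.9 ng/mL·hr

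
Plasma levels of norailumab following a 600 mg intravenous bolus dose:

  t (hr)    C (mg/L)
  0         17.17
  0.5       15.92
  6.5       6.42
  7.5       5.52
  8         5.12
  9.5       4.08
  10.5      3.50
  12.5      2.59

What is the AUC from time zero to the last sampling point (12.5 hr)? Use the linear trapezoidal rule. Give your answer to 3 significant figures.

AUC = 101 mg/L·hr

Trapezoidal AUC_0→12.5:
  [0→0.5]: (17.17+15.92)/2 × 0.5 = 8.2725
  [0.5→6.5]: (15.92+6.42)/2 × 6 = 67.02
  [6.5→7.5]: (6.42+5.52)/2 × 1 = 5.97
  [7.5→8]: (5.52+5.12)/2 × 0.5 = 2.66
  [8→9.5]: (5.12+4.08)/2 × 1.5 = 6.9
  [9.5→10.5]: (4.08+3.50)/2 × 1 = 3.79
  [10.5→12.5]: (3.50+2.59)/2 × 2 = 6.09
  Sum = 100.7025 mg/L·hr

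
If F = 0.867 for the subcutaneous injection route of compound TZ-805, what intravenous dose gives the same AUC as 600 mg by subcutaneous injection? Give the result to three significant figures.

D_iv = 520 mg

Systemic exposure from an extravascular dose = F × D_ev, so the equivalent IV dose is F × D_ev.
D_iv = F × D_ev = 0.867 × 600 = 520.2 mg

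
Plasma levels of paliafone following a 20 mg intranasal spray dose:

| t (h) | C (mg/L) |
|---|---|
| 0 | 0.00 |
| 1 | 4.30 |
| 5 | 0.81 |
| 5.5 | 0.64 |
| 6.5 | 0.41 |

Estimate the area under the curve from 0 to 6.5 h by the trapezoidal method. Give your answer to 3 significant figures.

Trapezoidal AUC_0→6.5:
  [0→1]: (0.00+4.30)/2 × 1 = 2.15
  [1→5]: (4.30+0.81)/2 × 4 = 10.22
  [5→5.5]: (0.81+0.64)/2 × 0.5 = 0.3625
  [5.5→6.5]: (0.64+0.41)/2 × 1 = 0.525
  Sum = 13.2575 mg/L·h

AUC = 13.3 mg/L·h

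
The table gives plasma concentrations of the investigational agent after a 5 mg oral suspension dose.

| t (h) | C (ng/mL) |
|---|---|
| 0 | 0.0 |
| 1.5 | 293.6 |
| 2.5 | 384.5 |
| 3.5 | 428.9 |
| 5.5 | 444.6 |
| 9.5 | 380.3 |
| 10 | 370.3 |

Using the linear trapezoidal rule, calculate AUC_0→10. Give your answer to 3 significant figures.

AUC = 3680 ng/mL·h

Trapezoidal AUC_0→10:
  [0→1.5]: (0.0+293.6)/2 × 1.5 = 220.2
  [1.5→2.5]: (293.6+384.5)/2 × 1 = 339.05
  [2.5→3.5]: (384.5+428.9)/2 × 1 = 406.7
  [3.5→5.5]: (428.9+444.6)/2 × 2 = 873.5
  [5.5→9.5]: (444.6+380.3)/2 × 4 = 1649.8
  [9.5→10]: (380.3+370.3)/2 × 0.5 = 187.65
  Sum = 3676.9 ng/mL·h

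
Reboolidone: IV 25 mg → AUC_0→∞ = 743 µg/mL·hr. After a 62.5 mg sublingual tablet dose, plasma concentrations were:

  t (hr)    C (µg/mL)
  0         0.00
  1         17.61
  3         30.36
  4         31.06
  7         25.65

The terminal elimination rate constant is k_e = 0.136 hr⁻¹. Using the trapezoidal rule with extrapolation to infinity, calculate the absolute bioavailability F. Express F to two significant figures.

F = 0.19

Trapezoidal AUC_0→7 (sublingual tablet):
  [0→1]: (0.00+17.61)/2 × 1 = 8.805
  [1→3]: (17.61+30.36)/2 × 2 = 47.97
  [3→4]: (30.36+31.06)/2 × 1 = 30.71
  [4→7]: (31.06+25.65)/2 × 3 = 85.065
  Sum = 172.55 µg/mL·hr
Tail: C_last/k_e = 25.65/0.136 = 188.603
AUC_0→∞ (sublingual tablet) = 172.55 + 188.603 = 361.153 µg/mL·hr
F = (AUC_ev/D_ev)/(AUC_iv/D_iv) = (361.153/62.5)/(743/25) = 5.778448/29.72 = 0.1944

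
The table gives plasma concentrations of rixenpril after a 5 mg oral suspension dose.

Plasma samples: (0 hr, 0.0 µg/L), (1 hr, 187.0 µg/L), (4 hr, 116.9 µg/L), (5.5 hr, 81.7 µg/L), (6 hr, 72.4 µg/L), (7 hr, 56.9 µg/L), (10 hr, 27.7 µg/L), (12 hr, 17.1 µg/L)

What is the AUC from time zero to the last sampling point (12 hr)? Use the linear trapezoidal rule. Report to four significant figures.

Trapezoidal AUC_0→12:
  [0→1]: (0.0+187.0)/2 × 1 = 93.5
  [1→4]: (187.0+116.9)/2 × 3 = 455.85
  [4→5.5]: (116.9+81.7)/2 × 1.5 = 148.95
  [5.5→6]: (81.7+72.4)/2 × 0.5 = 38.525
  [6→7]: (72.4+56.9)/2 × 1 = 64.65
  [7→10]: (56.9+27.7)/2 × 3 = 126.9
  [10→12]: (27.7+17.1)/2 × 2 = 44.8
  Sum = 973.175 µg/L·hr

AUC = 973.2 µg/L·hr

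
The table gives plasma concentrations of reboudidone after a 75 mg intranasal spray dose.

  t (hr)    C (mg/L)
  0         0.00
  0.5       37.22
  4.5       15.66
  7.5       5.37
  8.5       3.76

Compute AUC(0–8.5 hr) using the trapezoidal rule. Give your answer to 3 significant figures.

Trapezoidal AUC_0→8.5:
  [0→0.5]: (0.00+37.22)/2 × 0.5 = 9.305
  [0.5→4.5]: (37.22+15.66)/2 × 4 = 105.76
  [4.5→7.5]: (15.66+5.37)/2 × 3 = 31.545
  [7.5→8.5]: (5.37+3.76)/2 × 1 = 4.565
  Sum = 151.175 mg/L·hr

AUC = 151 mg/L·hr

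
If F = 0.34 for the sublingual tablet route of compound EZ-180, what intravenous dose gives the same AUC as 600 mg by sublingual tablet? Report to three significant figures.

Systemic exposure from an extravascular dose = F × D_ev, so the equivalent IV dose is F × D_ev.
D_iv = F × D_ev = 0.34 × 600 = 204 mg

D_iv = 204 mg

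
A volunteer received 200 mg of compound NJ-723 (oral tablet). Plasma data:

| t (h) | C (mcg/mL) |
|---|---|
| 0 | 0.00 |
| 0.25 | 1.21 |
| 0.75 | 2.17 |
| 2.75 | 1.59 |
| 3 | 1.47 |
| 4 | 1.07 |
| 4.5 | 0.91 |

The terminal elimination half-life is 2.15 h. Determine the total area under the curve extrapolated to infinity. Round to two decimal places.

Trapezoidal AUC_0→4.5:
  [0→0.25]: (0.00+1.21)/2 × 0.25 = 0.15125
  [0.25→0.75]: (1.21+2.17)/2 × 0.5 = 0.845
  [0.75→2.75]: (2.17+1.59)/2 × 2 = 3.76
  [2.75→3]: (1.59+1.47)/2 × 0.25 = 0.3825
  [3→4]: (1.47+1.07)/2 × 1 = 1.27
  [4→4.5]: (1.07+0.91)/2 × 0.5 = 0.495
  Sum = 6.90375 mcg/mL·h
k_e = ln2 / t½ = 0.693147 / 2.15 = 0.3224 h^-1
Extrapolated tail: C_last / k_e = 0.91 / 0.3224 = 2.823
AUC_0→∞ = 6.90375 + 2.823 = 9.72675 mcg/mL·h

AUC = 9.73 mcg/mL·h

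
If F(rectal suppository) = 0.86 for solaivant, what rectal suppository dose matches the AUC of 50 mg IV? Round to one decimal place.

D_rectal = 58.1 mg

For equal systemic exposure: F × D_ev = D_iv
D_ev = D_iv / F = 50 / 0.86 = 58.1395 mg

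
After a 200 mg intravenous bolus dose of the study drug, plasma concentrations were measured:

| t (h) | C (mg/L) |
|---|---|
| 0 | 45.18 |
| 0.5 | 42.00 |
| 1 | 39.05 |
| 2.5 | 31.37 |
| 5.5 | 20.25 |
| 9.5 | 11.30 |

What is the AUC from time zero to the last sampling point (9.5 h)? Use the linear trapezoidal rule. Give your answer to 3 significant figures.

AUC = 235 mg/L·h

Trapezoidal AUC_0→9.5:
  [0→0.5]: (45.18+42.00)/2 × 0.5 = 21.795
  [0.5→1]: (42.00+39.05)/2 × 0.5 = 20.2625
  [1→2.5]: (39.05+31.37)/2 × 1.5 = 52.815
  [2.5→5.5]: (31.37+20.25)/2 × 3 = 77.43
  [5.5→9.5]: (20.25+11.30)/2 × 4 = 63.1
  Sum = 235.4025 mg/L·h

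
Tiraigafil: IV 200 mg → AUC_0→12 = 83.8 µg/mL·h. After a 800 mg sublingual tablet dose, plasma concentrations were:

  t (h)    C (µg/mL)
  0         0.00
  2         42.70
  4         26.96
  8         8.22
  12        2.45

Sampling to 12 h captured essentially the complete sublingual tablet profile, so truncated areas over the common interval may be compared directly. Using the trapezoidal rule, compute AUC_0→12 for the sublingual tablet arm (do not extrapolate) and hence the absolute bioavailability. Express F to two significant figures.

F = 0.61

Trapezoidal AUC_0→12 (sublingual tablet):
  [0→2]: (0.00+42.70)/2 × 2 = 42.7
  [2→4]: (42.70+26.96)/2 × 2 = 69.66
  [4→8]: (26.96+8.22)/2 × 4 = 70.36
  [8→12]: (8.22+2.45)/2 × 4 = 21.34
  Sum = 204.06 µg/mL·h
F = (AUC_ev/D_ev)/(AUC_iv/D_iv) = (204.06/800)/(83.8/200) = 0.255075/0.419 = 0.6088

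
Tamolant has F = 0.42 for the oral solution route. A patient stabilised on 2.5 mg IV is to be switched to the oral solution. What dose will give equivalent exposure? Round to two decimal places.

For equal systemic exposure: F × D_ev = D_iv
D_ev = D_iv / F = 2.5 / 0.42 = 5.95238 mg

D_oral = 5.95 mg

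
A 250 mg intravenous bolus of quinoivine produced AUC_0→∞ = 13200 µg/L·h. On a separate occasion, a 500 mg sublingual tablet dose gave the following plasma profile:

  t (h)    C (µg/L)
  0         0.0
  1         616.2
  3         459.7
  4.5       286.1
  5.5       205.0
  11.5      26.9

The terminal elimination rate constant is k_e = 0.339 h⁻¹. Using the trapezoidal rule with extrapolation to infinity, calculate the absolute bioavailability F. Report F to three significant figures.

F = 0.112

Trapezoidal AUC_0→11.5 (sublingual tablet):
  [0→1]: (0.0+616.2)/2 × 1 = 308.1
  [1→3]: (616.2+459.7)/2 × 2 = 1075.9
  [3→4.5]: (459.7+286.1)/2 × 1.5 = 559.35
  [4.5→5.5]: (286.1+205.0)/2 × 1 = 245.55
  [5.5→11.5]: (205.0+26.9)/2 × 6 = 695.7
  Sum = 2884.6 µg/L·h
Tail: C_last/k_e = 26.9/0.339 = 79.351
AUC_0→∞ (sublingual tablet) = 2884.6 + 79.351 = 2963.951 µg/L·h
F = (AUC_ev/D_ev)/(AUC_iv/D_iv) = (2963.951/500)/(13200/250) = 5.927902/52.8 = 0.1123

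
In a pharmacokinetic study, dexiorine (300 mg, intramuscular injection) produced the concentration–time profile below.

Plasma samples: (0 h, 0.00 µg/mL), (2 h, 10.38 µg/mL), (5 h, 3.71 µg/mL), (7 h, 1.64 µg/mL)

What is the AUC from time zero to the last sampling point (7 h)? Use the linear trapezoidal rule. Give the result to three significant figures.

Trapezoidal AUC_0→7:
  [0→2]: (0.00+10.38)/2 × 2 = 10.38
  [2→5]: (10.38+3.71)/2 × 3 = 21.135
  [5→7]: (3.71+1.64)/2 × 2 = 5.35
  Sum = 36.865 µg/mL·h

AUC = 36.9 µg/mL·h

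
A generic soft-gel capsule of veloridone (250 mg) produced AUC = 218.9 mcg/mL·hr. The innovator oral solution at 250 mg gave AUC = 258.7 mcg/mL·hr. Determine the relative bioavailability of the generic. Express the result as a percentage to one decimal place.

F_rel = (AUC_test/D_test) / (AUC_ref/D_ref)
      = (218.9/250) / (258.7/250)
      = 0.8756 / 1.0348 = 0.8462 = 84.62%

F_rel = 84.6%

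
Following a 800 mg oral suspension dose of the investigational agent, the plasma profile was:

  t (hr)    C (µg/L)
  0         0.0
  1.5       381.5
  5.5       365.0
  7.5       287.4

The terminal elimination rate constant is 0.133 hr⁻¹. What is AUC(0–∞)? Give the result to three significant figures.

Trapezoidal AUC_0→7.5:
  [0→1.5]: (0.0+381.5)/2 × 1.5 = 286.125
  [1.5→5.5]: (381.5+365.0)/2 × 4 = 1493.0
  [5.5→7.5]: (365.0+287.4)/2 × 2 = 652.4
  Sum = 2431.525 µg/L·hr
Extrapolated tail: C_last / k_e = 287.4 / 0.133 = 2160.902
AUC_0→∞ = 2431.525 + 2160.902 = 4592.427 µg/L·hr

AUC = 4590 µg/L·hr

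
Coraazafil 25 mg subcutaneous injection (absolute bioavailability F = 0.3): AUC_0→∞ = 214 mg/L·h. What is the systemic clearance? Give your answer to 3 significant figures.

CL = F × Dose / AUC_0→∞
   = 0.3 × 25 / 214 = 0.0350467 L/h

CL = 0.0350 L/h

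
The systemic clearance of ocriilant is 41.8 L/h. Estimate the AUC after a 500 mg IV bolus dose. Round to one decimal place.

AUC = 12.0 mg/L·h

AUC_0→∞ = Dose_iv / CL
        = 500 / 41.8 = 11.9617 mg/L·h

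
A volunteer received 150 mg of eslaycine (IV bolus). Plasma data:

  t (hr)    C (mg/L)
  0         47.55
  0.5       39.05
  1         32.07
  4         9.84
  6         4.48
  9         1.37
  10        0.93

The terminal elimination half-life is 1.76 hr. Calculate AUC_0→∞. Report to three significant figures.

Trapezoidal AUC_0→10:
  [0→0.5]: (47.55+39.05)/2 × 0.5 = 21.65
  [0.5→1]: (39.05+32.07)/2 × 0.5 = 17.78
  [1→4]: (32.07+9.84)/2 × 3 = 62.865
  [4→6]: (9.84+4.48)/2 × 2 = 14.32
  [6→9]: (4.48+1.37)/2 × 3 = 8.775
  [9→10]: (1.37+0.93)/2 × 1 = 1.15
  Sum = 126.54 mg/L·hr
k_e = ln2 / t½ = 0.693147 / 1.76 = 0.3938 hr^-1
Extrapolated tail: C_last / k_e = 0.93 / 0.3938 = 2.362
AUC_0→∞ = 126.54 + 2.362 = 128.902 mg/L·hr

AUC = 129 mg/L·hr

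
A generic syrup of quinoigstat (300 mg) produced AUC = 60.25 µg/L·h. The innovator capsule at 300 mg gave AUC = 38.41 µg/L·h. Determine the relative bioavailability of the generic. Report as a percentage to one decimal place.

F_rel = (AUC_test/D_test) / (AUC_ref/D_ref)
      = (60.25/300) / (38.41/300)
      = 0.200833 / 0.128033 = 1.5686 = 156.86%

F_rel = 156.9%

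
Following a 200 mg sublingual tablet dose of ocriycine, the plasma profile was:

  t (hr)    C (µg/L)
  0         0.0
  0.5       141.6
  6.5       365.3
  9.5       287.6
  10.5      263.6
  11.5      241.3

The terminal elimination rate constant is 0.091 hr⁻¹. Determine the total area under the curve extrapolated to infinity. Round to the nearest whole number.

AUC = 5715 µg/L·hr

Trapezoidal AUC_0→11.5:
  [0→0.5]: (0.0+141.6)/2 × 0.5 = 35.4
  [0.5→6.5]: (141.6+365.3)/2 × 6 = 1520.7
  [6.5→9.5]: (365.3+287.6)/2 × 3 = 979.35
  [9.5→10.5]: (287.6+263.6)/2 × 1 = 275.6
  [10.5→11.5]: (263.6+241.3)/2 × 1 = 252.45
  Sum = 3063.5 µg/L·hr
Extrapolated tail: C_last / k_e = 241.3 / 0.091 = 2651.648
AUC_0→∞ = 3063.5 + 2651.648 = 5715.148 µg/L·hr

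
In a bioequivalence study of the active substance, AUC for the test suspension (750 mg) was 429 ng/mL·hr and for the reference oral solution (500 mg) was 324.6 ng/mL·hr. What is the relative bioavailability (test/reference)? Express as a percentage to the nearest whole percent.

F_rel = 88%

F_rel = (AUC_test/D_test) / (AUC_ref/D_ref)
      = (429/750) / (324.6/500)
      = 0.572 / 0.6492 = 0.8811 = 88.11%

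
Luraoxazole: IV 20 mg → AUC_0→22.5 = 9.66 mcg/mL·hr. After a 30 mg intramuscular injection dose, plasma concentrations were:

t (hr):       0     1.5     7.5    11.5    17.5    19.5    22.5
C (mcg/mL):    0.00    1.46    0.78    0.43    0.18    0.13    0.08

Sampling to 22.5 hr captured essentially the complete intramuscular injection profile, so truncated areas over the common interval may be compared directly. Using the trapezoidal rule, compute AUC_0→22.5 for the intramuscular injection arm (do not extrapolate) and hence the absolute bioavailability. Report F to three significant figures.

Trapezoidal AUC_0→22.5 (intramuscular injection):
  [0→1.5]: (0.00+1.46)/2 × 1.5 = 1.095
  [1.5→7.5]: (1.46+0.78)/2 × 6 = 6.72
  [7.5→11.5]: (0.78+0.43)/2 × 4 = 2.42
  [11.5→17.5]: (0.43+0.18)/2 × 6 = 1.83
  [17.5→19.5]: (0.18+0.13)/2 × 2 = 0.31
  [19.5→22.5]: (0.13+0.08)/2 × 3 = 0.315
  Sum = 12.69 mcg/mL·hr
F = (AUC_ev/D_ev)/(AUC_iv/D_iv) = (12.69/30)/(9.66/20) = 0.423/0.483 = 0.8758

F = 0.876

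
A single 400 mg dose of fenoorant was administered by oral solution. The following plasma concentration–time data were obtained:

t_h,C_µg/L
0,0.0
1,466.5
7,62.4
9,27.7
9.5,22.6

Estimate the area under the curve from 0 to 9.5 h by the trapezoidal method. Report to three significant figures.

AUC = 1920 µg/L·h

Trapezoidal AUC_0→9.5:
  [0→1]: (0.0+466.5)/2 × 1 = 233.25
  [1→7]: (466.5+62.4)/2 × 6 = 1586.7
  [7→9]: (62.4+27.7)/2 × 2 = 90.1
  [9→9.5]: (27.7+22.6)/2 × 0.5 = 12.575
  Sum = 1922.625 µg/L·h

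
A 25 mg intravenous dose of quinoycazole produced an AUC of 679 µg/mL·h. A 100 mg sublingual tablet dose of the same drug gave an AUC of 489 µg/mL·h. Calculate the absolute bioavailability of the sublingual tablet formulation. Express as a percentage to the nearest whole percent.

F = (AUC_ev / D_ev) / (AUC_iv / D_iv)
  = (489/100) / (679/25)
  = 4.89 / 27.16 = 0.1800
  = 18.00%

F = 18%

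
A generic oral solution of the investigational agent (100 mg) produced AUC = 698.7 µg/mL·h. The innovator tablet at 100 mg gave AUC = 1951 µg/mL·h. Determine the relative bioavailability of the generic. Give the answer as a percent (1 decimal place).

F_rel = (AUC_test/D_test) / (AUC_ref/D_ref)
      = (698.7/100) / (1951/100)
      = 6.987 / 19.51 = 0.3581 = 35.81%

F_rel = 35.8%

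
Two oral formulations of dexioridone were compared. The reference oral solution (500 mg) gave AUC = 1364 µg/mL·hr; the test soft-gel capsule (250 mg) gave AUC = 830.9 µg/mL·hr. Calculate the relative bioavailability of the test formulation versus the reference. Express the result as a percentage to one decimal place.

F_rel = 121.8%

F_rel = (AUC_test/D_test) / (AUC_ref/D_ref)
      = (830.9/250) / (1364/500)
      = 3.3236 / 2.728 = 1.2183 = 121.83%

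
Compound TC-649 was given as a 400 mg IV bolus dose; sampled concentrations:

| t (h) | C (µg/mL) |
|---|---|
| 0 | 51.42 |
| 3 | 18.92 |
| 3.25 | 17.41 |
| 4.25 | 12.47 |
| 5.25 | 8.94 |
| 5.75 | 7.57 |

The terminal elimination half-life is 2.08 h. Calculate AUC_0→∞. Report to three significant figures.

AUC = 163 µg/mL·h

Trapezoidal AUC_0→5.75:
  [0→3]: (51.42+18.92)/2 × 3 = 105.51
  [3→3.25]: (18.92+17.41)/2 × 0.25 = 4.54125
  [3.25→4.25]: (17.41+12.47)/2 × 1 = 14.94
  [4.25→5.25]: (12.47+8.94)/2 × 1 = 10.705
  [5.25→5.75]: (8.94+7.57)/2 × 0.5 = 4.1275
  Sum = 139.82375 µg/mL·h
k_e = ln2 / t½ = 0.693147 / 2.08 = 0.3332 h^-1
Extrapolated tail: C_last / k_e = 7.57 / 0.3332 = 22.719
AUC_0→∞ = 139.82375 + 22.719 = 162.54275 µg/mL·h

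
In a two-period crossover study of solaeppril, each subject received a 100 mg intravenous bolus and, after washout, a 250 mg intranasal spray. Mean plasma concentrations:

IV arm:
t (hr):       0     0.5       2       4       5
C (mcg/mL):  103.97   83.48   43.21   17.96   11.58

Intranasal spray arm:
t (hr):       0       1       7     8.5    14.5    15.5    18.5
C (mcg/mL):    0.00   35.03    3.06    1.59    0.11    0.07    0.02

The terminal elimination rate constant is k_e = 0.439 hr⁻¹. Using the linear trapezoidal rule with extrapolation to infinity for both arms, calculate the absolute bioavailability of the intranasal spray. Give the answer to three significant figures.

Trapezoidal AUC_0→5 (IV):
  [0→0.5]: (103.97+83.48)/2 × 0.5 = 46.8625
  [0.5→2]: (83.48+43.21)/2 × 1.5 = 95.0175
  [2→4]: (43.21+17.96)/2 × 2 = 61.17
  [4→5]: (17.96+11.58)/2 × 1 = 14.77
  Sum = 217.82 mcg/mL·hr
IV tail: 11.58/0.439 = 26.378; AUC_iv,0→∞ = 217.82 + 26.378 = 244.198 mcg/mL·hr
Trapezoidal AUC_0→18.5 (intranasal spray):
  [0→1]: (0.00+35.03)/2 × 1 = 17.515
  [1→7]: (35.03+3.06)/2 × 6 = 114.27
  [7→8.5]: (3.06+1.59)/2 × 1.5 = 3.4875
  [8.5→14.5]: (1.59+0.11)/2 × 6 = 5.1
  [14.5→15.5]: (0.11+0.07)/2 × 1 = 0.09
  [15.5→18.5]: (0.07+0.02)/2 × 3 = 0.135
  Sum = 140.5975 mcg/mL·hr
intranasal spray tail: 0.02/0.439 = 0.046; AUC_ev,0→∞ = 140.5975 + 0.046 = 140.6435 mcg/mL·hr
F = (AUC_ev/D_ev)/(AUC_iv/D_iv) = (140.6435/250)/(244.198/100) = 0.562574/2.44198 = 0.2304

F = 0.230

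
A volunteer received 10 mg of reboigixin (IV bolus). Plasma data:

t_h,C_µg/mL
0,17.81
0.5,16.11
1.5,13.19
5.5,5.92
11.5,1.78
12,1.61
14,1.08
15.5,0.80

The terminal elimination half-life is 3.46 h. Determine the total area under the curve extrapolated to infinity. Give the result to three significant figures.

AUC = 93.4 µg/mL·h

Trapezoidal AUC_0→15.5:
  [0→0.5]: (17.81+16.11)/2 × 0.5 = 8.48
  [0.5→1.5]: (16.11+13.19)/2 × 1 = 14.65
  [1.5→5.5]: (13.19+5.92)/2 × 4 = 38.22
  [5.5→11.5]: (5.92+1.78)/2 × 6 = 23.1
  [11.5→12]: (1.78+1.61)/2 × 0.5 = 0.8475
  [12→14]: (1.61+1.08)/2 × 2 = 2.69
  [14→15.5]: (1.08+0.80)/2 × 1.5 = 1.41
  Sum = 89.3975 µg/mL·h
k_e = ln2 / t½ = 0.693147 / 3.46 = 0.2003 h^-1
Extrapolated tail: C_last / k_e = 0.80 / 0.2003 = 3.994
AUC_0→∞ = 89.3975 + 3.994 = 93.3915 µg/mL·h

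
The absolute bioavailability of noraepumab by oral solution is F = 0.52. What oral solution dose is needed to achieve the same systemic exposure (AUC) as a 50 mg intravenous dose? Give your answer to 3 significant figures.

D_oral = 96.2 mg

For equal systemic exposure: F × D_ev = D_iv
D_ev = D_iv / F = 50 / 0.52 = 96.1538 mg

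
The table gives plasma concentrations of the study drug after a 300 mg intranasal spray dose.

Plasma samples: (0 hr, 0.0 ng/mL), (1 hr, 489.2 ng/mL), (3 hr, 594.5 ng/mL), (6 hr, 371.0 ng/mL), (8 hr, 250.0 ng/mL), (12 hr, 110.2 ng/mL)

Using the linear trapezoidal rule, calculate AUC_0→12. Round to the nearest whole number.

Trapezoidal AUC_0→12:
  [0→1]: (0.0+489.2)/2 × 1 = 244.6
  [1→3]: (489.2+594.5)/2 × 2 = 1083.7
  [3→6]: (594.5+371.0)/2 × 3 = 1448.25
  [6→8]: (371.0+250.0)/2 × 2 = 621.0
  [8→12]: (250.0+110.2)/2 × 4 = 720.4
  Sum = 4117.95 ng/mL·hr

AUC = 4118 ng/mL·hr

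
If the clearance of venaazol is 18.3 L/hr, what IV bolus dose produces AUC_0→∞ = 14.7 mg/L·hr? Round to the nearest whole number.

Dose_iv = CL × AUC_0→∞
     = 18.3 × 14.7 = 269.01 mg

Dose = 269 mg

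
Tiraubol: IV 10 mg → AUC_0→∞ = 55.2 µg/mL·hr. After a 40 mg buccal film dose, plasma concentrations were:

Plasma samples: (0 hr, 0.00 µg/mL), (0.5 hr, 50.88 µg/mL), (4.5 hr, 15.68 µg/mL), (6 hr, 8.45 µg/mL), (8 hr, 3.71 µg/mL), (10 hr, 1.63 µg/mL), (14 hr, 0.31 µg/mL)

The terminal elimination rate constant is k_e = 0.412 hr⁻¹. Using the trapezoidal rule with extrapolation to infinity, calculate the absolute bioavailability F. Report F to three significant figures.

F = 0.843

Trapezoidal AUC_0→14 (buccal film):
  [0→0.5]: (0.00+50.88)/2 × 0.5 = 12.72
  [0.5→4.5]: (50.88+15.68)/2 × 4 = 133.12
  [4.5→6]: (15.68+8.45)/2 × 1.5 = 18.0975
  [6→8]: (8.45+3.71)/2 × 2 = 12.16
  [8→10]: (3.71+1.63)/2 × 2 = 5.34
  [10→14]: (1.63+0.31)/2 × 4 = 3.88
  Sum = 185.3175 µg/mL·hr
Tail: C_last/k_e = 0.31/0.412 = 0.752
AUC_0→∞ (buccal film) = 185.3175 + 0.752 = 186.0695 µg/mL·hr
F = (AUC_ev/D_ev)/(AUC_iv/D_iv) = (186.0695/40)/(55.2/10) = 4.6517375/5.52 = 0.8427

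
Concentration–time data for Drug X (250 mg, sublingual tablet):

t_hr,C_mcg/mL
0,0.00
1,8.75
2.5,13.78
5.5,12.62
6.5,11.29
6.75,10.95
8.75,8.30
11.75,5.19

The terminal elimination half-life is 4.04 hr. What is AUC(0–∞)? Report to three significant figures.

AUC = 145 mcg/mL·hr

Trapezoidal AUC_0→11.75:
  [0→1]: (0.00+8.75)/2 × 1 = 4.375
  [1→2.5]: (8.75+13.78)/2 × 1.5 = 16.8975
  [2.5→5.5]: (13.78+12.62)/2 × 3 = 39.6
  [5.5→6.5]: (12.62+11.29)/2 × 1 = 11.955
  [6.5→6.75]: (11.29+10.95)/2 × 0.25 = 2.78
  [6.75→8.75]: (10.95+8.30)/2 × 2 = 19.25
  [8.75→11.75]: (8.30+5.19)/2 × 3 = 20.235
  Sum = 115.0925 mcg/mL·hr
k_e = ln2 / t½ = 0.693147 / 4.04 = 0.1716 hr^-1
Extrapolated tail: C_last / k_e = 5.19 / 0.1716 = 30.245
AUC_0→∞ = 115.0925 + 30.245 = 145.3375 mcg/mL·hr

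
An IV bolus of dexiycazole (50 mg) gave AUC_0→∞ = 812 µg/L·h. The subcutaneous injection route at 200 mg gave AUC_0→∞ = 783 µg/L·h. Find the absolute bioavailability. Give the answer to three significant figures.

F = (AUC_ev / D_ev) / (AUC_iv / D_iv)
  = (783/200) / (812/50)
  = 3.915 / 16.24 = 0.2411

F = 0.241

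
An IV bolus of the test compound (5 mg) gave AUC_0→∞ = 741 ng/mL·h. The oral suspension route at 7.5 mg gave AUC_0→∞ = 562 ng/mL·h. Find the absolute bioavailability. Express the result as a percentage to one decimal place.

F = (AUC_ev / D_ev) / (AUC_iv / D_iv)
  = (562/7.5) / (741/5)
  = 74.9333 / 148.2 = 0.5056
  = 50.56%

F = 50.6%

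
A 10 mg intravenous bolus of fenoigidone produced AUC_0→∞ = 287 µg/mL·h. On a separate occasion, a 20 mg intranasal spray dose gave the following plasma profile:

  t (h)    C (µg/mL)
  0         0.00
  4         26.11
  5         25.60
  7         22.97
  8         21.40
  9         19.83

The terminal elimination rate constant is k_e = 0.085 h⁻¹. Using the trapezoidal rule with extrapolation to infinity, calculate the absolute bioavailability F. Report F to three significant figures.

Trapezoidal AUC_0→9 (intranasal spray):
  [0→4]: (0.00+26.11)/2 × 4 = 52.22
  [4→5]: (26.11+25.60)/2 × 1 = 25.855
  [5→7]: (25.60+22.97)/2 × 2 = 48.57
  [7→8]: (22.97+21.40)/2 × 1 = 22.185
  [8→9]: (21.40+19.83)/2 × 1 = 20.615
  Sum = 169.445 µg/mL·h
Tail: C_last/k_e = 19.83/0.085 = 233.294
AUC_0→∞ (intranasal spray) = 169.445 + 233.294 = 402.739 µg/mL·h
F = (AUC_ev/D_ev)/(AUC_iv/D_iv) = (402.739/20)/(287/10) = 20.13695/28.7 = 0.7016

F = 0.702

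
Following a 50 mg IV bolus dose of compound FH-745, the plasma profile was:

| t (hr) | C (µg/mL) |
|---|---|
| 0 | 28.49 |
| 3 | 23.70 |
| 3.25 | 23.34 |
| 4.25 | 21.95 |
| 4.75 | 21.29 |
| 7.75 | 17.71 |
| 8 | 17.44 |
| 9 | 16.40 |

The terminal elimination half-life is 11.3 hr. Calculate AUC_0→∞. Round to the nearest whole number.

AUC = 465 µg/mL·hr

Trapezoidal AUC_0→9:
  [0→3]: (28.49+23.70)/2 × 3 = 78.285
  [3→3.25]: (23.70+23.34)/2 × 0.25 = 5.88
  [3.25→4.25]: (23.34+21.95)/2 × 1 = 22.645
  [4.25→4.75]: (21.95+21.29)/2 × 0.5 = 10.81
  [4.75→7.75]: (21.29+17.71)/2 × 3 = 58.5
  [7.75→8]: (17.71+17.44)/2 × 0.25 = 4.39375
  [8→9]: (17.44+16.40)/2 × 1 = 16.92
  Sum = 197.43375 µg/mL·hr
k_e = ln2 / t½ = 0.693147 / 11.3 = 0.0613 hr^-1
Extrapolated tail: C_last / k_e = 16.40 / 0.0613 = 267.537
AUC_0→∞ = 197.43375 + 267.537 = 464.97075 µg/mL·hr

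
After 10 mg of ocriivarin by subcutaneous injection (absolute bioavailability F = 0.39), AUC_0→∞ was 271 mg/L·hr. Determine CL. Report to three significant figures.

CL = 0.0144 L/hr

CL = F × Dose / AUC_0→∞
   = 0.39 × 10 / 271 = 0.0143911 L/hr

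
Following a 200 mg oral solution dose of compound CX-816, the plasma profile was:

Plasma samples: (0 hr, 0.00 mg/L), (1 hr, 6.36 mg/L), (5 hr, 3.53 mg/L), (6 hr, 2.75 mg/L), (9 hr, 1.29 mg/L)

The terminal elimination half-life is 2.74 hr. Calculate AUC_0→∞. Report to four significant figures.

AUC = 37.26 mg/L·hr

Trapezoidal AUC_0→9:
  [0→1]: (0.00+6.36)/2 × 1 = 3.18
  [1→5]: (6.36+3.53)/2 × 4 = 19.78
  [5→6]: (3.53+2.75)/2 × 1 = 3.14
  [6→9]: (2.75+1.29)/2 × 3 = 6.06
  Sum = 32.16 mg/L·hr
k_e = ln2 / t½ = 0.693147 / 2.74 = 0.2530 hr^-1
Extrapolated tail: C_last / k_e = 1.29 / 0.253 = 5.099
AUC_0→∞ = 32.16 + 5.099 = 37.259 mg/L·hr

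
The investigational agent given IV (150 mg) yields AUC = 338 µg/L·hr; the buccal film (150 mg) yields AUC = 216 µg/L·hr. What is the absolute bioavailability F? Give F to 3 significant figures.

F = (AUC_ev / D_ev) / (AUC_iv / D_iv)
  = (216/150) / (338/150)
  = 1.44 / 2.25333 = 0.6391

F = 0.639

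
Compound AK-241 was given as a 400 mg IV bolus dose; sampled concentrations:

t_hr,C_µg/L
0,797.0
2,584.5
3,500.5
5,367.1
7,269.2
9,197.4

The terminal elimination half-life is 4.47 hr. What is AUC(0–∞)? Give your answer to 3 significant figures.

Trapezoidal AUC_0→9:
  [0→2]: (797.0+584.5)/2 × 2 = 1381.5
  [2→3]: (584.5+500.5)/2 × 1 = 542.5
  [3→5]: (500.5+367.1)/2 × 2 = 867.6
  [5→7]: (367.1+269.2)/2 × 2 = 636.3
  [7→9]: (269.2+197.4)/2 × 2 = 466.6
  Sum = 3894.5 µg/L·hr
k_e = ln2 / t½ = 0.693147 / 4.47 = 0.1551 hr^-1
Extrapolated tail: C_last / k_e = 197.4 / 0.1551 = 1272.727
AUC_0→∞ = 3894.5 + 1272.727 = 5167.227 µg/L·hr

AUC = 5170 µg/L·hr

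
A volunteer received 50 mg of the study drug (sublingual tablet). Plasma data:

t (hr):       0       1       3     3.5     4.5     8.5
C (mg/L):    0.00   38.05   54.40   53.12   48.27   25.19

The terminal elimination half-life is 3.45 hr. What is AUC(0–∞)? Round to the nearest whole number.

AUC = 461 mg/L·hr

Trapezoidal AUC_0→8.5:
  [0→1]: (0.00+38.05)/2 × 1 = 19.025
  [1→3]: (38.05+54.40)/2 × 2 = 92.45
  [3→3.5]: (54.40+53.12)/2 × 0.5 = 26.88
  [3.5→4.5]: (53.12+48.27)/2 × 1 = 50.695
  [4.5→8.5]: (48.27+25.19)/2 × 4 = 146.92
  Sum = 335.97 mg/L·hr
k_e = ln2 / t½ = 0.693147 / 3.45 = 0.2009 hr^-1
Extrapolated tail: C_last / k_e = 25.19 / 0.2009 = 125.386
AUC_0→∞ = 335.97 + 125.386 = 461.356 mg/L·hr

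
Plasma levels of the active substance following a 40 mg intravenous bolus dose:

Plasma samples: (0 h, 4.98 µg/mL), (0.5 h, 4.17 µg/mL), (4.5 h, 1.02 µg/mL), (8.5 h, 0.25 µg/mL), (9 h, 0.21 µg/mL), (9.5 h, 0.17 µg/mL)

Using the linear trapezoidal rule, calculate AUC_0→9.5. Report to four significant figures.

Trapezoidal AUC_0→9.5:
  [0→0.5]: (4.98+4.17)/2 × 0.5 = 2.2875
  [0.5→4.5]: (4.17+1.02)/2 × 4 = 10.38
  [4.5→8.5]: (1.02+0.25)/2 × 4 = 2.54
  [8.5→9]: (0.25+0.21)/2 × 0.5 = 0.115
  [9→9.5]: (0.21+0.17)/2 × 0.5 = 0.095
  Sum = 15.4175 µg/mL·h

AUC = 15.42 µg/mL·h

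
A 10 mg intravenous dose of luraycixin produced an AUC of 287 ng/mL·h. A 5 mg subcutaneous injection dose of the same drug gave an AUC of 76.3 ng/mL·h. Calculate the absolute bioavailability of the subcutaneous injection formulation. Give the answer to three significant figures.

F = (AUC_ev / D_ev) / (AUC_iv / D_iv)
  = (76.3/5) / (287/10)
  = 15.26 / 28.7 = 0.5317

F = 0.532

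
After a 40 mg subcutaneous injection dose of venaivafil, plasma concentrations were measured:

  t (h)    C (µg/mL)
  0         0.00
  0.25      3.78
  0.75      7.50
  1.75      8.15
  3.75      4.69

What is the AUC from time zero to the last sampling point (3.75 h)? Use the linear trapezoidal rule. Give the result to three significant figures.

Trapezoidal AUC_0→3.75:
  [0→0.25]: (0.00+3.78)/2 × 0.25 = 0.4725
  [0.25→0.75]: (3.78+7.50)/2 × 0.5 = 2.82
  [0.75→1.75]: (7.50+8.15)/2 × 1 = 7.825
  [1.75→3.75]: (8.15+4.69)/2 × 2 = 12.84
  Sum = 23.9575 µg/mL·h

AUC = 24.0 µg/mL·h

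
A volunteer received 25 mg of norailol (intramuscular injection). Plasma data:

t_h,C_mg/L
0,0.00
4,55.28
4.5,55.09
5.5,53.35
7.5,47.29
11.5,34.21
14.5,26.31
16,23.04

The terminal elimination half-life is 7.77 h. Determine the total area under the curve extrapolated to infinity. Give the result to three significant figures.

Trapezoidal AUC_0→16:
  [0→4]: (0.00+55.28)/2 × 4 = 110.56
  [4→4.5]: (55.28+55.09)/2 × 0.5 = 27.5925
  [4.5→5.5]: (55.09+53.35)/2 × 1 = 54.22
  [5.5→7.5]: (53.35+47.29)/2 × 2 = 100.64
  [7.5→11.5]: (47.29+34.21)/2 × 4 = 163.0
  [11.5→14.5]: (34.21+26.31)/2 × 3 = 90.78
  [14.5→16]: (26.31+23.04)/2 × 1.5 = 37.0125
  Sum = 583.805 mg/L·h
k_e = ln2 / t½ = 0.693147 / 7.77 = 0.0892 h^-1
Extrapolated tail: C_last / k_e = 23.04 / 0.0892 = 258.296
AUC_0→∞ = 583.805 + 258.296 = 842.101 mg/L·h

AUC = 842 mg/L·h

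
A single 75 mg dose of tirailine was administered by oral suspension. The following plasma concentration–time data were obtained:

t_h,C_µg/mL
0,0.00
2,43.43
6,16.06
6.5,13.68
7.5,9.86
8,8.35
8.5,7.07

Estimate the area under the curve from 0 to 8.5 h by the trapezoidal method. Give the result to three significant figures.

Trapezoidal AUC_0→8.5:
  [0→2]: (0.00+43.43)/2 × 2 = 43.43
  [2→6]: (43.43+16.06)/2 × 4 = 118.98
  [6→6.5]: (16.06+13.68)/2 × 0.5 = 7.435
  [6.5→7.5]: (13.68+9.86)/2 × 1 = 11.77
  [7.5→8]: (9.86+8.35)/2 × 0.5 = 4.5525
  [8→8.5]: (8.35+7.07)/2 × 0.5 = 3.855
  Sum = 190.0225 µg/mL·h

AUC = 190 µg/mL·h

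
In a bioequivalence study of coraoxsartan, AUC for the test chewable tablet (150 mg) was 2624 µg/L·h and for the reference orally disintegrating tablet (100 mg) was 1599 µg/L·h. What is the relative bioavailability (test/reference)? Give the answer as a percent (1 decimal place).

F_rel = (AUC_test/D_test) / (AUC_ref/D_ref)
      = (2624/150) / (1599/100)
      = 17.4933 / 15.99 = 1.0940 = 109.40%

F_rel = 109.4%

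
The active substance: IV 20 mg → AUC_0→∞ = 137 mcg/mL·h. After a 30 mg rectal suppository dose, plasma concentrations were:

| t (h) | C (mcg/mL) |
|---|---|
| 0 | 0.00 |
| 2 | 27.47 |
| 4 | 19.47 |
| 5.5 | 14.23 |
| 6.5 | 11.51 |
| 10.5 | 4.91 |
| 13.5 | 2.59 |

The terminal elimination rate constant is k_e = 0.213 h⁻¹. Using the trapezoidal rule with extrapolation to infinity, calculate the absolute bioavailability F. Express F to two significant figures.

F = 0.82

Trapezoidal AUC_0→13.5 (rectal suppository):
  [0→2]: (0.00+27.47)/2 × 2 = 27.47
  [2→4]: (27.47+19.47)/2 × 2 = 46.94
  [4→5.5]: (19.47+14.23)/2 × 1.5 = 25.275
  [5.5→6.5]: (14.23+11.51)/2 × 1 = 12.87
  [6.5→10.5]: (11.51+4.91)/2 × 4 = 32.84
  [10.5→13.5]: (4.91+2.59)/2 × 3 = 11.25
  Sum = 156.645 mcg/mL·h
Tail: C_last/k_e = 2.59/0.213 = 12.160
AUC_0→∞ (rectal suppository) = 156.645 + 12.160 = 168.805 mcg/mL·h
F = (AUC_ev/D_ev)/(AUC_iv/D_iv) = (168.805/30)/(137/20) = 5.62683/6.85 = 0.8214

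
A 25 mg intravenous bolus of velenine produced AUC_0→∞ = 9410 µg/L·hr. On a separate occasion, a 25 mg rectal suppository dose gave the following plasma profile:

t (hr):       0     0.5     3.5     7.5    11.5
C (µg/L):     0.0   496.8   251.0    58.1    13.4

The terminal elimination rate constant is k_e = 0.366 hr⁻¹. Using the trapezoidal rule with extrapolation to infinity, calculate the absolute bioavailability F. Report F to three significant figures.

F = 0.217

Trapezoidal AUC_0→11.5 (rectal suppository):
  [0→0.5]: (0.0+496.8)/2 × 0.5 = 124.2
  [0.5→3.5]: (496.8+251.0)/2 × 3 = 1121.7
  [3.5→7.5]: (251.0+58.1)/2 × 4 = 618.2
  [7.5→11.5]: (58.1+13.4)/2 × 4 = 143.0
  Sum = 2007.1 µg/L·hr
Tail: C_last/k_e = 13.4/0.366 = 36.612
AUC_0→∞ (rectal suppository) = 2007.1 + 36.612 = 2043.712 µg/L·hr
F = (AUC_ev/D_ev)/(AUC_iv/D_iv) = (2043.712/25)/(9410/25) = 81.74848/376.4 = 0.2172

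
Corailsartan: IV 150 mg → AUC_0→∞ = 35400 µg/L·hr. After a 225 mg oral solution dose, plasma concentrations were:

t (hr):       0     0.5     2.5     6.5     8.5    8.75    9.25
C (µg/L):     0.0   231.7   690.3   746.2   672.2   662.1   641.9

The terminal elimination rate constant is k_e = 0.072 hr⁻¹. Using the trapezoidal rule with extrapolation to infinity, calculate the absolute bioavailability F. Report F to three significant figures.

F = 0.276

Trapezoidal AUC_0→9.25 (oral solution):
  [0→0.5]: (0.0+231.7)/2 × 0.5 = 57.925
  [0.5→2.5]: (231.7+690.3)/2 × 2 = 922.0
  [2.5→6.5]: (690.3+746.2)/2 × 4 = 2873.0
  [6.5→8.5]: (746.2+672.2)/2 × 2 = 1418.4
  [8.5→8.75]: (672.2+662.1)/2 × 0.25 = 166.7875
  [8.75→9.25]: (662.1+641.9)/2 × 0.5 = 326.0
  Sum = 5764.1125 µg/L·hr
Tail: C_last/k_e = 641.9/0.072 = 8915.278
AUC_0→∞ (oral solution) = 5764.1125 + 8915.278 = 14679.3905 µg/L·hr
F = (AUC_ev/D_ev)/(AUC_iv/D_iv) = (14679.3905/225)/(35400/150) = 65.2417/236 = 0.2764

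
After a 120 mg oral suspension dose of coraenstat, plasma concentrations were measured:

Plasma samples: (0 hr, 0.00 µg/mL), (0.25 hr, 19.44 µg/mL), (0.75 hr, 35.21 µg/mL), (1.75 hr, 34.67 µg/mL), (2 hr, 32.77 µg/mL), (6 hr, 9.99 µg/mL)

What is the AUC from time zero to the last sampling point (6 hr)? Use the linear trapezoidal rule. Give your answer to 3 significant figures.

AUC = 145 µg/mL·hr

Trapezoidal AUC_0→6:
  [0→0.25]: (0.00+19.44)/2 × 0.25 = 2.43
  [0.25→0.75]: (19.44+35.21)/2 × 0.5 = 13.6625
  [0.75→1.75]: (35.21+34.67)/2 × 1 = 34.94
  [1.75→2]: (34.67+32.77)/2 × 0.25 = 8.43
  [2→6]: (32.77+9.99)/2 × 4 = 85.52
  Sum = 144.9825 µg/mL·hr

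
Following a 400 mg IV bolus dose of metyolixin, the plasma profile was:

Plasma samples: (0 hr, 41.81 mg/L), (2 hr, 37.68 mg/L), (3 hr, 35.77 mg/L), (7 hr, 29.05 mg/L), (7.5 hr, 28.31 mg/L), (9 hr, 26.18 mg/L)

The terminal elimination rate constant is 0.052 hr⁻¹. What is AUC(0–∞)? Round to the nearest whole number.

AUC = 805 mg/L·hr

Trapezoidal AUC_0→9:
  [0→2]: (41.81+37.68)/2 × 2 = 79.49
  [2→3]: (37.68+35.77)/2 × 1 = 36.725
  [3→7]: (35.77+29.05)/2 × 4 = 129.64
  [7→7.5]: (29.05+28.31)/2 × 0.5 = 14.34
  [7.5→9]: (28.31+26.18)/2 × 1.5 = 40.8675
  Sum = 301.0625 mg/L·hr
Extrapolated tail: C_last / k_e = 26.18 / 0.052 = 503.462
AUC_0→∞ = 301.0625 + 503.462 = 804.5245 mg/L·hr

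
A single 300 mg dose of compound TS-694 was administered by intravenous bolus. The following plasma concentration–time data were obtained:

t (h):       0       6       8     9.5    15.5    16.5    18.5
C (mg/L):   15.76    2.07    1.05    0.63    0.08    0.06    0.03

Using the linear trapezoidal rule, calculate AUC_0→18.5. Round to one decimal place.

AUC = 60.2 mg/L·h

Trapezoidal AUC_0→18.5:
  [0→6]: (15.76+2.07)/2 × 6 = 53.49
  [6→8]: (2.07+1.05)/2 × 2 = 3.12
  [8→9.5]: (1.05+0.63)/2 × 1.5 = 1.26
  [9.5→15.5]: (0.63+0.08)/2 × 6 = 2.13
  [15.5→16.5]: (0.08+0.06)/2 × 1 = 0.07
  [16.5→18.5]: (0.06+0.03)/2 × 2 = 0.09
  Sum = 60.16 mg/L·h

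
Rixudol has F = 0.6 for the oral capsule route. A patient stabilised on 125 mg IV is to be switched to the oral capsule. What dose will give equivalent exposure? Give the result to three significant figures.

For equal systemic exposure: F × D_ev = D_iv
D_ev = D_iv / F = 125 / 0.6 = 208.333 mg

D_oral = 208 mg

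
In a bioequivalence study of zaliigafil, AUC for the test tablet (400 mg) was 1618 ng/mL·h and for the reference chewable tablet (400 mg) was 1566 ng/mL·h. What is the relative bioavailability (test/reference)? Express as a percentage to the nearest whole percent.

F_rel = (AUC_test/D_test) / (AUC_ref/D_ref)
      = (1618/400) / (1566/400)
      = 4.045 / 3.915 = 1.0332 = 103.32%

F_rel = 103%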